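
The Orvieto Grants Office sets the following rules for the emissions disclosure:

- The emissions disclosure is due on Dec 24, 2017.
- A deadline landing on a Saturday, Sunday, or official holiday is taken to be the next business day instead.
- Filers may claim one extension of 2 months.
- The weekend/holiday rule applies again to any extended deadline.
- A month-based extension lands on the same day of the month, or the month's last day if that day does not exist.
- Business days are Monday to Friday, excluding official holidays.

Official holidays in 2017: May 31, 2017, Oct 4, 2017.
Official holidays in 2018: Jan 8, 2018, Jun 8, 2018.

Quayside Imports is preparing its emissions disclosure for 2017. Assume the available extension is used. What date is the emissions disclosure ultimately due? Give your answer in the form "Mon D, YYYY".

Start from the fixed due date, Dec 24, 2017.
Because Dec 24, 2017 is a Sunday, the deadline becomes Dec 25, 2017 (Monday).
The 2 months extension carries Dec 25, 2017 to Feb 25, 2018.
Feb 25, 2018 falls on a Sunday. Rolling to the next business day gives Feb 26, 2018, a Monday.
The final due date is Feb 26, 2018.

Feb 26, 2018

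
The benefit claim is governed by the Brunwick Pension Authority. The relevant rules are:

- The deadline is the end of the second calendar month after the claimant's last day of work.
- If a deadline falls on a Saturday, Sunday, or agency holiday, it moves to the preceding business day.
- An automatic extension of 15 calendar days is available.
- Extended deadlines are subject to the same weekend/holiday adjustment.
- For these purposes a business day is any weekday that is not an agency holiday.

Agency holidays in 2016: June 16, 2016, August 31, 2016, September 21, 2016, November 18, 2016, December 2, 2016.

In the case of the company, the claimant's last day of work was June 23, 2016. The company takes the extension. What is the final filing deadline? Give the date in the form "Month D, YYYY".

The second month after June 23, 2016 is August 2016, whose last day is August 31, 2016.
August 31, 2016 falls on a listed holiday. Rolling to the preceding business day gives August 30, 2016, a Tuesday.
Add the 15 calendar-day extension to August 30, 2016: September 14, 2016.
September 14, 2016 is a Wednesday and not a listed holiday, so it stands.
So the filing is due September 14, 2016.

September 14, 2016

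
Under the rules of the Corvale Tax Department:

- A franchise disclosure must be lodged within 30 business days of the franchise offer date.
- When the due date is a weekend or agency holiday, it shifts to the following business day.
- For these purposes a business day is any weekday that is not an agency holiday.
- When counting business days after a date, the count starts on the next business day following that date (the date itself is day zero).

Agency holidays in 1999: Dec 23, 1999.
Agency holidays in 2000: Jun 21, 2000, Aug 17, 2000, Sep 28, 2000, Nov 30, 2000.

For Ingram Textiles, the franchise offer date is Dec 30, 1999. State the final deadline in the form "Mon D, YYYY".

Feb 10, 2000

Counting 30 business days after Dec 30, 1999 (skipping weekends and listed holidays) reaches Feb 10, 2000.
Feb 10, 2000 falls on a Thursday, which is a business day, so no adjustment is needed.
So the filing is due Feb 10, 2000.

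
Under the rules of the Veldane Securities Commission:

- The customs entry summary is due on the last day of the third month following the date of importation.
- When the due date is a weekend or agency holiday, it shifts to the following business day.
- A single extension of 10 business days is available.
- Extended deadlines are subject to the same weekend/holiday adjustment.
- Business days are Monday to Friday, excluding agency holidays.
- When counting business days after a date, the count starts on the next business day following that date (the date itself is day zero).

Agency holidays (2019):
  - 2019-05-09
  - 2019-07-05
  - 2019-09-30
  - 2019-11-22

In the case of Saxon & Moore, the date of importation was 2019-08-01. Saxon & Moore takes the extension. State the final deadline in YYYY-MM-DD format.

2019-12-16

3 months after 2019-08-01 is November 2019; that month ends on 2019-11-30.
2019-11-30 falls on a Saturday. Rolling to the next business day gives 2019-12-02, a Monday.
Applying the 10-business-day extension: 10 business days after 2019-12-02 is 2019-12-16.
2019-12-16 falls on a Monday, which is a business day, so no adjustment is needed.
So the filing is due 2019-12-16.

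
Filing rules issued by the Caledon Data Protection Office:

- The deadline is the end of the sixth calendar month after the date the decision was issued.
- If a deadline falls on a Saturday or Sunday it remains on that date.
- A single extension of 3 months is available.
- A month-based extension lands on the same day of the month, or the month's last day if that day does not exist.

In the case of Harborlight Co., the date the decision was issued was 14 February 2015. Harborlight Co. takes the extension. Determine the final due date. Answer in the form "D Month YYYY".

30 November 2015

The sixth month after 14 February 2015 is August 2015, whose last day is 31 August 2015.
31 August 2015 is a Monday; no weekend or holiday adjustment applies.
The 3 months extension carries 31 August 2015 to 30 November 2015 (day 31 does not exist in November, so the month's last day is used).
30 November 2015 is a Monday; no weekend or holiday adjustment applies.
The final due date is 30 November 2015.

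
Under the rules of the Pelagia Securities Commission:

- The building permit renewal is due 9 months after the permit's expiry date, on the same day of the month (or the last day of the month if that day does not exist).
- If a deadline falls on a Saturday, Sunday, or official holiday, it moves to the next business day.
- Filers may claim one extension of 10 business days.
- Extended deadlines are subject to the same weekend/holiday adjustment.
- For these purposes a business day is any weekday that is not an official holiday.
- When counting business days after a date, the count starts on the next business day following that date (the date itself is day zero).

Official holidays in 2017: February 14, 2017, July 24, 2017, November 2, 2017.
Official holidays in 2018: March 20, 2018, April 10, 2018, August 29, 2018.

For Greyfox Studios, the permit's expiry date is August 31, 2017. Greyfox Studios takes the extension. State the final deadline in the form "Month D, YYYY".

9 months after August 31, 2017, on the same day of the month, is May 31, 2018.
May 31, 2018 (Thursday) is already a business day.
Applying the 10-business-day extension: 10 business days after May 31, 2018 is June 14, 2018.
June 14, 2018 (Thursday) is already a business day.
Deadline: June 14, 2018.

June 14, 2018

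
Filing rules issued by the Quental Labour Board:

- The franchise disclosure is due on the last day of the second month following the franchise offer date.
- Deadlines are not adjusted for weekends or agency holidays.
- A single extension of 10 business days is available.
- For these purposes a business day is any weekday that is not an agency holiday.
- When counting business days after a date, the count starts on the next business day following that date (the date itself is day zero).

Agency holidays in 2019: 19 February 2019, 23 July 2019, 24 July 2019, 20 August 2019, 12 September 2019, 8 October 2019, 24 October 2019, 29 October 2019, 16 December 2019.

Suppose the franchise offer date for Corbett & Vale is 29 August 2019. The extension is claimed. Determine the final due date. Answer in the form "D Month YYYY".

2 months after 29 August 2019 is October 2019; that month ends on 31 October 2019.
No adjustment is made for weekends or holidays, so 31 October 2019 stands.
The 10-business-day extension runs from 31 October 2019 to 14 November 2019.
14 November 2019 falls on a Thursday. The rules make no weekend/holiday allowance, so it remains 14 November 2019.
Final deadline: 14 November 2019.

14 November 2019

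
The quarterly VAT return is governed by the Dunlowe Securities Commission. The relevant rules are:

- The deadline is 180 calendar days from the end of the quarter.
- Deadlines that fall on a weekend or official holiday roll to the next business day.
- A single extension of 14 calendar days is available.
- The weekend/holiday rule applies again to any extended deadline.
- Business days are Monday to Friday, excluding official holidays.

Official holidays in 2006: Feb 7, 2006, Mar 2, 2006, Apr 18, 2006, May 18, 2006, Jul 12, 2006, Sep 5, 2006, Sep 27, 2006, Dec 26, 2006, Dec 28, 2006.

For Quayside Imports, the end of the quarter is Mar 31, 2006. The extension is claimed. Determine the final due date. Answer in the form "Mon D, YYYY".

Oct 12, 2006

180 calendar days after Mar 31, 2006 is Sep 27, 2006.
Sep 27, 2006 is a listed holiday, so it moves to the next business day, Sep 28, 2006 (Thursday).
Add the 14 calendar-day extension to Sep 28, 2006: Oct 12, 2006.
Oct 12, 2006 (Thursday) is already a business day.
The final due date is Oct 12, 2006.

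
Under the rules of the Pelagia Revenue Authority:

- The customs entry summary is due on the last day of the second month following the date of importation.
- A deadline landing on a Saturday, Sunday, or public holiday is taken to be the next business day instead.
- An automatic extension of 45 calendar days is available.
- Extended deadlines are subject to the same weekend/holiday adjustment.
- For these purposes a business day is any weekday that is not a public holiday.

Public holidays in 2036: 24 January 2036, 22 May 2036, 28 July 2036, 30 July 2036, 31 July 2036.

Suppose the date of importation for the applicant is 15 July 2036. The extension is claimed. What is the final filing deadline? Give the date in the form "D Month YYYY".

14 November 2036

2 months after 15 July 2036 is September 2036; that month ends on 30 September 2036.
Since 30 September 2036 is a Tuesday and not a holiday, the date is unchanged.
Applying the 45-calendar-day extension: 30 September 2036 + 45 days = 14 November 2036.
Since 14 November 2036 is a Friday and not a holiday, the date is unchanged.
Final deadline: 14 November 2036.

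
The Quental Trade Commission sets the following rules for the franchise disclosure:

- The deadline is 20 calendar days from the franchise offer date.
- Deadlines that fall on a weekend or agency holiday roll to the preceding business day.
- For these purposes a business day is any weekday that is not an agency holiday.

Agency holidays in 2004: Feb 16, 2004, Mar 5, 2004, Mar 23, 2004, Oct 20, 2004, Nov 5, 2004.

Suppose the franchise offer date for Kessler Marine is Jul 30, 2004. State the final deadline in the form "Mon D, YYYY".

Aug 19, 2004

Trigger date Jul 30, 2004 + 20 calendar days = Aug 19, 2004.
Aug 19, 2004 falls on a Thursday, which is a business day, so no adjustment is needed.
Final deadline: Aug 19, 2004.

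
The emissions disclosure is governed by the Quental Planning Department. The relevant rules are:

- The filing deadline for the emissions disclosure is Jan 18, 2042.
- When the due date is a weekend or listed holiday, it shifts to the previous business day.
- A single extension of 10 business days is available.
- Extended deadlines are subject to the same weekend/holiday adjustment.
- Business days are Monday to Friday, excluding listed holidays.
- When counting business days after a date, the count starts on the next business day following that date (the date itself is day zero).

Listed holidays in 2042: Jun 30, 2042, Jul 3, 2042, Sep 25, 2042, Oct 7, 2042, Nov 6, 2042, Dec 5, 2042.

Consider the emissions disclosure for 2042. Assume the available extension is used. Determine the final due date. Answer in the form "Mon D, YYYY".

Jan 31, 2042

Start from the fixed due date, Jan 18, 2042.
Jan 18, 2042 is a Saturday, so it moves to the preceding business day, Jan 17, 2042 (Friday).
Applying the 10-business-day extension: 10 business days after Jan 17, 2042 is Jan 31, 2042.
Jan 31, 2042 is a Friday and not a listed holiday, so it stands.
The final due date is Jan 31, 2042.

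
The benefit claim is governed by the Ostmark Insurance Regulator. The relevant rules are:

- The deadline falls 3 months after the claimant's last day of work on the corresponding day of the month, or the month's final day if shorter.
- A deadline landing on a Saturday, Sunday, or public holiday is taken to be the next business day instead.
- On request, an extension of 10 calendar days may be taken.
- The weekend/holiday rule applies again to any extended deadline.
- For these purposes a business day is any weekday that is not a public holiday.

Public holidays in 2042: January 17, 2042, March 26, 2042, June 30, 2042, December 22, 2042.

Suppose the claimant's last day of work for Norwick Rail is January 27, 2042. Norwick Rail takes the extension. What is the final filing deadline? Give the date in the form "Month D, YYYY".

3 months after January 27, 2042, on the same day of the month, is April 27, 2042.
Because April 27, 2042 is a Sunday, the deadline becomes April 28, 2042 (Monday).
Applying the 10-calendar-day extension: April 28, 2042 + 10 days = May 8, 2042.
May 8, 2042 (Thursday) is already a business day.
So the filing is due May 8, 2042.

May 8, 2042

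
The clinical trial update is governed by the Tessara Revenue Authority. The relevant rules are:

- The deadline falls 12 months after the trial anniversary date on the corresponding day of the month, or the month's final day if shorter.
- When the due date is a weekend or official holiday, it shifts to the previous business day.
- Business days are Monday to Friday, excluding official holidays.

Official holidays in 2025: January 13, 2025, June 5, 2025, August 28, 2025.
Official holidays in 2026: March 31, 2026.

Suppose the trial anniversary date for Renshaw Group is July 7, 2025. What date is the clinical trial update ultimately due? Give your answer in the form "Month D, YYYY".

12 months after July 7, 2025, on the same day of the month, is July 7, 2026.
July 7, 2026 is a Tuesday and not a listed holiday, so it stands.
Deadline: July 7, 2026.

July 7, 2026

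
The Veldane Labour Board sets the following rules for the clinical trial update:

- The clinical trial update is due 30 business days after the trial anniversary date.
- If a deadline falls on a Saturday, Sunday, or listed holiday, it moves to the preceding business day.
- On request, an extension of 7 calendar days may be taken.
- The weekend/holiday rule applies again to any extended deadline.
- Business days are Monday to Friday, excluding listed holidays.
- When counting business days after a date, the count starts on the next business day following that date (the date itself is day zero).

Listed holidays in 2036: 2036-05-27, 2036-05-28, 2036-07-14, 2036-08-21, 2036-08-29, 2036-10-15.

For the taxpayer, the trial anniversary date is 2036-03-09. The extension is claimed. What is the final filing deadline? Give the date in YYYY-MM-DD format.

Counting 30 business days after 2036-03-09 (skipping weekends and listed holidays) reaches 2036-04-18.
2036-04-18 is a Friday and not a listed holiday, so it stands.
Add the 7 calendar-day extension to 2036-04-18: 2036-04-25.
2036-04-25 is a Friday and not a listed holiday, so it stands.
So the filing is due 2036-04-25.

2036-04-25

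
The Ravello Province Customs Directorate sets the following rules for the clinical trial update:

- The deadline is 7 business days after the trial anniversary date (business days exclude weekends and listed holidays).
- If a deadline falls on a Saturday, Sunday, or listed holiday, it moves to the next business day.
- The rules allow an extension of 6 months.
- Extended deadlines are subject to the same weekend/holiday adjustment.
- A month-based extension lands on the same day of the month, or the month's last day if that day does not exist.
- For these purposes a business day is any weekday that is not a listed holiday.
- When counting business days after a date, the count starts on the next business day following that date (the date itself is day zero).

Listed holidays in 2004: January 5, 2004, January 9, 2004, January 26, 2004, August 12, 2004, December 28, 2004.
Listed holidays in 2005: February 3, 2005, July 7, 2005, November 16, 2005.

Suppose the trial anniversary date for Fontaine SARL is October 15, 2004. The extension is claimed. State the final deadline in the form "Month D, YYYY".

Counting 7 business days after October 15, 2004 (skipping weekends and listed holidays) reaches October 26, 2004.
Since October 26, 2004 is a Tuesday and not a holiday, the date is unchanged.
The 6 months extension carries October 26, 2004 to April 26, 2005.
April 26, 2005 falls on a Tuesday, which is a business day, so no adjustment is needed.
So the filing is due April 26, 2005.

April 26, 2005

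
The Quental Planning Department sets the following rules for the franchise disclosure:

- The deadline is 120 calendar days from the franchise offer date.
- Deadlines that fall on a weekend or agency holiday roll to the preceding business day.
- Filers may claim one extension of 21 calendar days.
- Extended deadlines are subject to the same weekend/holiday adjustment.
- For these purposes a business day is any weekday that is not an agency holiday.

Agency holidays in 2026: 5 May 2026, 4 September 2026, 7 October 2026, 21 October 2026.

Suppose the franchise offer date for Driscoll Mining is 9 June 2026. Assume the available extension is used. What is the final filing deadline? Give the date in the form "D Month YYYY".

Adding 120 calendar days to 9 June 2026 gives 7 October 2026.
7 October 2026 falls on a listed holiday. Rolling to the preceding business day gives 6 October 2026, a Tuesday.
Applying the 21-calendar-day extension: 6 October 2026 + 21 days = 27 October 2026.
27 October 2026 falls on a Tuesday, which is a business day, so no adjustment is needed.
So the filing is due 27 October 2026.

27 October 2026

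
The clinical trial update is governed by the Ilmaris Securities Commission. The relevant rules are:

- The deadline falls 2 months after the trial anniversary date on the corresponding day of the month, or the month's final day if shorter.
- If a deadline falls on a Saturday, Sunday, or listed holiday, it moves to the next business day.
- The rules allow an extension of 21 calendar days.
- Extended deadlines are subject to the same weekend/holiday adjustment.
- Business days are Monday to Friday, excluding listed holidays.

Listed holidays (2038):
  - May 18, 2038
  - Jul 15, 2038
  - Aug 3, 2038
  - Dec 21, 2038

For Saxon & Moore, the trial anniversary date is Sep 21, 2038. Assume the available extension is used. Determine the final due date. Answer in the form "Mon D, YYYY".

Dec 13, 2038

Moving 2 months forward from Sep 21, 2038 on the corresponding day gives Nov 21, 2038.
Nov 21, 2038 is a Sunday, so it moves to the next business day, Nov 22, 2038 (Monday).
Applying the 21-calendar-day extension: Nov 22, 2038 + 21 days = Dec 13, 2038.
Since Dec 13, 2038 is a Monday and not a holiday, the date is unchanged.
So the filing is due Dec 13, 2038.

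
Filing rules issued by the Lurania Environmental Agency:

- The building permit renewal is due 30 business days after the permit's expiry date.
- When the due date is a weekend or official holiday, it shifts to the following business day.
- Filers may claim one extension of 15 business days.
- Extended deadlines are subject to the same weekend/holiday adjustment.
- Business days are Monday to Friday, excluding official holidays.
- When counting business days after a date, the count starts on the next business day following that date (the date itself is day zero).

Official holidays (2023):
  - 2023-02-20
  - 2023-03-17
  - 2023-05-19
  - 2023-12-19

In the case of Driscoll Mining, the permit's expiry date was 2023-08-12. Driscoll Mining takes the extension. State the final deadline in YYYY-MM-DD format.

Counting 30 business days after 2023-08-12 (skipping weekends and listed holidays) reaches 2023-09-22.
2023-09-22 is a Friday and not a listed holiday, so it stands.
Counting 15 further business days from 2023-09-22 reaches 2023-10-13.
2023-10-13 (Friday) is already a business day.
Deadline: 2023-10-13.

2023-10-13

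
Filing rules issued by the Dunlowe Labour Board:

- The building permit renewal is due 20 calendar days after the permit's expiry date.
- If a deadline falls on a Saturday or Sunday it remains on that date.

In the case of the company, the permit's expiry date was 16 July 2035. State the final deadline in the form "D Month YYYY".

5 August 2035

From 16 July 2035, 20 calendar days later is 5 August 2035.
5 August 2035 falls on a Sunday. The rules make no weekend/holiday allowance, so it remains 5 August 2035.
So the filing is due 5 August 2035.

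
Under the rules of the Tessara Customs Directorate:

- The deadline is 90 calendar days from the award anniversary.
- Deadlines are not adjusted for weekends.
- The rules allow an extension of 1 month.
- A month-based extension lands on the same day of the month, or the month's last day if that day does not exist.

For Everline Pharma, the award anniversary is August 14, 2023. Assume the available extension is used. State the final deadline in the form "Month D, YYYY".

December 12, 2023

From August 14, 2023, 90 calendar days later is November 12, 2023.
No adjustment is made for weekends or holidays, so November 12, 2023 stands.
The 1 month extension carries November 12, 2023 to December 12, 2023.
December 12, 2023 is a Tuesday; no weekend or holiday adjustment applies.
Deadline: December 12, 2023.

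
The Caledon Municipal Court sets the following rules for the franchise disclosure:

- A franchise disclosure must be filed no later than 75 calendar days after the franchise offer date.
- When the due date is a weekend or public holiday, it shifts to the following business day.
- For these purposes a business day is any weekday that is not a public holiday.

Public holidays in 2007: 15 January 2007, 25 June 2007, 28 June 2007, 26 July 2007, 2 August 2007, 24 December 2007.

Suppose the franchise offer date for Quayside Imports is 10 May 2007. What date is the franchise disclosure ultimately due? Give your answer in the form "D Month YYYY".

From 10 May 2007, 75 calendar days later is 24 July 2007.
Since 24 July 2007 is a Tuesday and not a holiday, the date is unchanged.
Deadline: 24 July 2007.

24 July 2007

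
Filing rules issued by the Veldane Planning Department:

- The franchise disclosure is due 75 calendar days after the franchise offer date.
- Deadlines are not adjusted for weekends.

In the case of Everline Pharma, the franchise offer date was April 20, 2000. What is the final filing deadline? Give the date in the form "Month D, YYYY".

July 4, 2000

From April 20, 2000, 75 calendar days later is July 4, 2000.
No adjustment is made for weekends or holidays, so July 4, 2000 stands.
The final due date is July 4, 2000.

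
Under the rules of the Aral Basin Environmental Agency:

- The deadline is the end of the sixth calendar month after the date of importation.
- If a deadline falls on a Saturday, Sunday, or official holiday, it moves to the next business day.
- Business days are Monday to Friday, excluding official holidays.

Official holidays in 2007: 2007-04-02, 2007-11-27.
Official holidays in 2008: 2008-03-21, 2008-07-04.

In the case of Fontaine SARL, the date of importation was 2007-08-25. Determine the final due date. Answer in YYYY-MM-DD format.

2008-02-29

6 months after 2007-08-25 is February 2008; that month ends on 2008-02-29.
2008-02-29 (Friday) is already a business day.
The final due date is 2008-02-29.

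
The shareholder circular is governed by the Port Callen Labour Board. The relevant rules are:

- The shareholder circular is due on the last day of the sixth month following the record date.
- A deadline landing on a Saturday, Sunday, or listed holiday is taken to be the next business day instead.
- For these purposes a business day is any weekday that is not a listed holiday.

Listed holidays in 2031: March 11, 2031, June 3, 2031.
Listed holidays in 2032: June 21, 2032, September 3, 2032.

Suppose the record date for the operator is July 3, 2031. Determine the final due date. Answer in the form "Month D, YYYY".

February 2, 2032

The sixth month after July 3, 2031 is January 2032, whose last day is January 31, 2032.
January 31, 2032 falls on a Saturday. Rolling to the next business day gives February 2, 2032, a Monday.
So the filing is due February 2, 2032.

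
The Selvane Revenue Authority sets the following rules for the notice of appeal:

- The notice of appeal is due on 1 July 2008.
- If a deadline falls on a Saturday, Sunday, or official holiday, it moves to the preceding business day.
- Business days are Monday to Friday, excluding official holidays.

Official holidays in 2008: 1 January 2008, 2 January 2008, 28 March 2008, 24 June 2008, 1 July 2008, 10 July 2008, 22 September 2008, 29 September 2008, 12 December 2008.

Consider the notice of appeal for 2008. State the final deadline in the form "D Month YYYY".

30 June 2008

Start from the fixed due date, 1 July 2008.
Because 1 July 2008 is a listed holiday, the deadline becomes 30 June 2008 (Monday).
Deadline: 30 June 2008.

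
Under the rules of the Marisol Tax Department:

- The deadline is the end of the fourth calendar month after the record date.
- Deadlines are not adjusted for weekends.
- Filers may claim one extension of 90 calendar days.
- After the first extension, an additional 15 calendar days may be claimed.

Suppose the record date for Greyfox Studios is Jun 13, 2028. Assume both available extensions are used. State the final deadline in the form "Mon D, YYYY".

Feb 13, 2029

4 months after Jun 13, 2028 falls in October 2028; the last day of that month is Oct 31, 2028.
Oct 31, 2028 falls on a Tuesday. The rules make no weekend/holiday allowance, so it remains Oct 31, 2028.
Add the 90 calendar-day extension to Oct 31, 2028: Jan 29, 2029.
No adjustment is made for weekends or holidays, so Jan 29, 2029 stands.
The 15-calendar-day extension moves the deadline from Jan 29, 2029 to Feb 13, 2029.
Feb 13, 2029 is a Tuesday; no weekend or holiday adjustment applies.
Final deadline: Feb 13, 2029.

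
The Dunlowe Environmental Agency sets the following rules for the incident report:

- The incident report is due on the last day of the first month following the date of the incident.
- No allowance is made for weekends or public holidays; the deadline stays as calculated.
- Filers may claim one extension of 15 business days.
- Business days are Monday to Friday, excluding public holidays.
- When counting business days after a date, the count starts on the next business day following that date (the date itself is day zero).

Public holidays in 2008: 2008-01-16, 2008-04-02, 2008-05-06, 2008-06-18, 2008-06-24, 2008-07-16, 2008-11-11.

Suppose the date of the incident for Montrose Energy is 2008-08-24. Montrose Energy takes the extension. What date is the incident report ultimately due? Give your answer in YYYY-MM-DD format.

2008-10-21

The first month after 2008-08-24 is September 2008, whose last day is 2008-09-30.
2008-09-30 falls on a Tuesday. The rules make no weekend/holiday allowance, so it remains 2008-09-30.
Counting 15 further business days from 2008-09-30 reaches 2008-10-21.
2008-10-21 is a Tuesday; no weekend or holiday adjustment applies.
Deadline: 2008-10-21.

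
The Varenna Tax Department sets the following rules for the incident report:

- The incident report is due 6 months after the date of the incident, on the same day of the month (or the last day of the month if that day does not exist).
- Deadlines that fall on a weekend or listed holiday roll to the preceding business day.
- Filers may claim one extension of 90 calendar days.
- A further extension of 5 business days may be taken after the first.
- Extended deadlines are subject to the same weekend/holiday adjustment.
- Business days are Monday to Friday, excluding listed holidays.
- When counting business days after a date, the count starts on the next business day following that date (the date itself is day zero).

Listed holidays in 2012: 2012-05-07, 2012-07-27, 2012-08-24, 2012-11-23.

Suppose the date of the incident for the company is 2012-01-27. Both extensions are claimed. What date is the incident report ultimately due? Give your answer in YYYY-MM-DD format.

2012-10-31

Moving 6 months forward from 2012-01-27 on the corresponding day gives 2012-07-27.
2012-07-27 falls on a listed holiday. Rolling to the preceding business day gives 2012-07-26, a Thursday.
Add the 90 calendar-day extension to 2012-07-26: 2012-10-24.
Since 2012-10-24 is a Wednesday and not a holiday, the date is unchanged.
Counting 5 further business days from 2012-10-24 reaches 2012-10-31.
2012-10-31 (Wednesday) is already a business day.
The final due date is 2012-10-31.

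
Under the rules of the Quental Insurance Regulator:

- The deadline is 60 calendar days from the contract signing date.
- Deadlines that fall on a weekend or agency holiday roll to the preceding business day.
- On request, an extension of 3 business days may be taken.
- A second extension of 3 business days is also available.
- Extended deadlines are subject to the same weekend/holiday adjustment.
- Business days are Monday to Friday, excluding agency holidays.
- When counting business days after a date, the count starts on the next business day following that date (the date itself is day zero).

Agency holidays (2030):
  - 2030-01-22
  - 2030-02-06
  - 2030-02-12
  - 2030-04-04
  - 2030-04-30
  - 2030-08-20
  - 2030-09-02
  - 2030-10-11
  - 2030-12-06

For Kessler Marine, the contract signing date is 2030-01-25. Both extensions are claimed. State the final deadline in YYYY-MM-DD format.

2030-04-03

Trigger date 2030-01-25 + 60 calendar days = 2030-03-26.
2030-03-26 (Tuesday) is already a business day.
Applying the 3-business-day extension: 3 business days after 2030-03-26 is 2030-03-29.
2030-03-29 is a Friday and not a listed holiday, so it stands.
The 3-business-day extension runs from 2030-03-29 to 2030-04-03.
2030-04-03 (Wednesday) is already a business day.
Final deadline: 2030-04-03.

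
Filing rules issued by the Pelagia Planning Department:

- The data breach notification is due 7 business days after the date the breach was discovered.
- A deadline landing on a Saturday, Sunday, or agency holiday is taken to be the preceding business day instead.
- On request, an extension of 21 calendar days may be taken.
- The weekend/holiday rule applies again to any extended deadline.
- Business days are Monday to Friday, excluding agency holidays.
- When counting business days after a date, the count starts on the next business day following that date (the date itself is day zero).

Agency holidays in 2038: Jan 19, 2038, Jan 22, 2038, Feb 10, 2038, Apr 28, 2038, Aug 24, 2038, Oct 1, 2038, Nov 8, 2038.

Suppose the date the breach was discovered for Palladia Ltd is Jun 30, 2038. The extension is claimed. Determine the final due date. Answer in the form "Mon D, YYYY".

Jul 30, 2038

Counting 7 business days after Jun 30, 2038 (skipping weekends and listed holidays) reaches Jul 9, 2038.
Jul 9, 2038 falls on a Friday, which is a business day, so no adjustment is needed.
Applying the 21-calendar-day extension: Jul 9, 2038 + 21 days = Jul 30, 2038.
Jul 30, 2038 (Friday) is already a business day.
So the filing is due Jul 30, 2038.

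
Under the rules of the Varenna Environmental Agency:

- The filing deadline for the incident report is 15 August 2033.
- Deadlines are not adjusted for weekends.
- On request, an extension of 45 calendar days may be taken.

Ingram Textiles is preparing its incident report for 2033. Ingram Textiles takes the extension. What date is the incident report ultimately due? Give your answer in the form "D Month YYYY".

29 September 2033

The stated deadline is 15 August 2033.
No adjustment is made for weekends or holidays, so 15 August 2033 stands.
The 45-calendar-day extension moves the deadline from 15 August 2033 to 29 September 2033.
No adjustment is made for weekends or holidays, so 29 September 2033 stands.
The final due date is 29 September 2033.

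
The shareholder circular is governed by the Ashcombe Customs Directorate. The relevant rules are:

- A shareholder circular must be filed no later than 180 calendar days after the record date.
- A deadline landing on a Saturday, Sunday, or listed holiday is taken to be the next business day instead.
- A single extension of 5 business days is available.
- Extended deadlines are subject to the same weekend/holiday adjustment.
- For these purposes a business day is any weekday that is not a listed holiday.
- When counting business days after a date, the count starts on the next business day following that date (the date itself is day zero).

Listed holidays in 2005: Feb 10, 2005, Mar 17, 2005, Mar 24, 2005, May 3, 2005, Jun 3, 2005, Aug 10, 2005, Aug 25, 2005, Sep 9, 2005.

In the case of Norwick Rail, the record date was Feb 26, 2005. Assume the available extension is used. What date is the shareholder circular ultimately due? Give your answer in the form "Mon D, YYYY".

From Feb 26, 2005, 180 calendar days later is Aug 25, 2005.
Aug 25, 2005 is a listed holiday, so it moves to the next business day, Aug 26, 2005 (Friday).
Counting 5 further business days from Aug 26, 2005 reaches Sep 2, 2005.
Sep 2, 2005 is a Friday and not a listed holiday, so it stands.
Deadline: Sep 2, 2005.

Sep 2, 2005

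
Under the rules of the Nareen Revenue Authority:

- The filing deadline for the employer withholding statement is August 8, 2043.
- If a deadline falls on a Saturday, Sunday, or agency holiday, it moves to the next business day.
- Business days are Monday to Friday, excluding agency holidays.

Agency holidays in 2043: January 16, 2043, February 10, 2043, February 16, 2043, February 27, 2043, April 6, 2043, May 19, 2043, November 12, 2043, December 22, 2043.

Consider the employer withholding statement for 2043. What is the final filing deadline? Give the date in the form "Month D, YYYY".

Start from the fixed due date, August 8, 2043.
August 8, 2043 is a Saturday, so it moves to the next business day, August 10, 2043 (Monday).
Final deadline: August 10, 2043.

August 10, 2043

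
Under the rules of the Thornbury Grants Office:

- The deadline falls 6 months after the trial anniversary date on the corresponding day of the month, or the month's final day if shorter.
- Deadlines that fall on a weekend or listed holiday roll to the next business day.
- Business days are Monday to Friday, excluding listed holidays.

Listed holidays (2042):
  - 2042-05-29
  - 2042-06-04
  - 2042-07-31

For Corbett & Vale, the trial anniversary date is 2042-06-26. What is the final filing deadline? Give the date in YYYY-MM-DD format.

2042-12-26

6 months after 2042-06-26, on the same day of the month, is 2042-12-26.
2042-12-26 falls on a Friday, which is a business day, so no adjustment is needed.
Deadline: 2042-12-26.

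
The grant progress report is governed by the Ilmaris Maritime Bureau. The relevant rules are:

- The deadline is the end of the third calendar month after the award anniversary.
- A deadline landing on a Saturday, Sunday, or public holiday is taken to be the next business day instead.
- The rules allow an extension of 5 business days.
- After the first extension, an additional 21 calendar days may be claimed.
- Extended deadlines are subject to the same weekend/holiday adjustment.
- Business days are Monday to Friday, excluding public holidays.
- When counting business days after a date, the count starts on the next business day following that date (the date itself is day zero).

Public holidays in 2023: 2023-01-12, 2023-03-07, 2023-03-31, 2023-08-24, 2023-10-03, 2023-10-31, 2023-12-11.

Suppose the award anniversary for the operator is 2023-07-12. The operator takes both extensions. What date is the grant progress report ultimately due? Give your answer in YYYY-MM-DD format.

2023-11-29

3 months after 2023-07-12 falls in October 2023; the last day of that month is 2023-10-31.
2023-10-31 is a listed holiday, so it moves to the next business day, 2023-11-01 (Wednesday).
Counting 5 further business days from 2023-11-01 reaches 2023-11-08.
2023-11-08 falls on a Wednesday, which is a business day, so no adjustment is needed.
Applying the 21-calendar-day extension: 2023-11-08 + 21 days = 2023-11-29.
2023-11-29 falls on a Wednesday, which is a business day, so no adjustment is needed.
The final due date is 2023-11-29.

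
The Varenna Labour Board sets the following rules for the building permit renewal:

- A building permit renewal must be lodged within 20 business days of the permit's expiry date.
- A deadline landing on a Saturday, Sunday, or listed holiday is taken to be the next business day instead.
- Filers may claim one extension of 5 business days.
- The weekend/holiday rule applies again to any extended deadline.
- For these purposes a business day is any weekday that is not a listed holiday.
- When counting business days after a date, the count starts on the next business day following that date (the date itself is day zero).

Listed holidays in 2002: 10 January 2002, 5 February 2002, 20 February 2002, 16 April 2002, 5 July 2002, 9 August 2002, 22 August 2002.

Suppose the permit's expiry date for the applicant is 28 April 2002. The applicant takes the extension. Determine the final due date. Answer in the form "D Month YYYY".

31 May 2002

Counting 20 business days after 28 April 2002 (skipping weekends and listed holidays) reaches 24 May 2002.
Since 24 May 2002 is a Friday and not a holiday, the date is unchanged.
The 5-business-day extension runs from 24 May 2002 to 31 May 2002.
Since 31 May 2002 is a Friday and not a holiday, the date is unchanged.
Deadline: 31 May 2002.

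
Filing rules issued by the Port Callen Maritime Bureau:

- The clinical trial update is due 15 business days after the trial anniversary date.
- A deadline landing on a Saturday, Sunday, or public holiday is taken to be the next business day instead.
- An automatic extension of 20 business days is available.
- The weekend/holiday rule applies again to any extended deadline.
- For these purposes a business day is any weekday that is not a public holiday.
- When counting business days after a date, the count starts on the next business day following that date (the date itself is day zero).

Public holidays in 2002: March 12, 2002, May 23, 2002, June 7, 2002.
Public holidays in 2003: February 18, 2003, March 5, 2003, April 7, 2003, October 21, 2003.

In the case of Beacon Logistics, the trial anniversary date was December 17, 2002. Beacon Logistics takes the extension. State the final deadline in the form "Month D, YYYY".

Starting the day after December 17, 2002 and counting 15 business days lands on January 7, 2003.
January 7, 2003 falls on a Tuesday, which is a business day, so no adjustment is needed.
The 20-business-day extension runs from January 7, 2003 to February 4, 2003.
February 4, 2003 (Tuesday) is already a business day.
The final due date is February 4, 2003.

February 4, 2003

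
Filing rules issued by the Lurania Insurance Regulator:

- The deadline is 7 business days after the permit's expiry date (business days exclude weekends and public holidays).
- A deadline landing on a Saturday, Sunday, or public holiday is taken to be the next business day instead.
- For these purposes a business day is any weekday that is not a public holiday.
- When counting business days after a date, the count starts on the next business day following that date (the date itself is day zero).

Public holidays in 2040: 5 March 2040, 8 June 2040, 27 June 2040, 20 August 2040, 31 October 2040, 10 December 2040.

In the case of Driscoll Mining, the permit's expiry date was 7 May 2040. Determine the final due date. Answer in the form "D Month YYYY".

7 business days after 7 May 2040, excluding weekends and holidays, is 16 May 2040.
Since 16 May 2040 is a Wednesday and not a holiday, the date is unchanged.
Deadline: 16 May 2040.

16 May 2040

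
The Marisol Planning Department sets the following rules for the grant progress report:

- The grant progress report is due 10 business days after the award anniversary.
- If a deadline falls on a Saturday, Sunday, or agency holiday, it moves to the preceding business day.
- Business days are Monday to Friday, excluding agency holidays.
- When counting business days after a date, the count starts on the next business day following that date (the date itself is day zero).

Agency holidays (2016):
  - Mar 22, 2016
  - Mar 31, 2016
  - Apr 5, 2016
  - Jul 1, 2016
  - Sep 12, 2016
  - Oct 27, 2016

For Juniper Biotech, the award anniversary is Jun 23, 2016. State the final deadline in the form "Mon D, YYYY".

Jul 8, 2016

Counting 10 business days after Jun 23, 2016 (skipping weekends and listed holidays) reaches Jul 8, 2016.
Jul 8, 2016 is a Friday and not a listed holiday, so it stands.
The final due date is Jul 8, 2016.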